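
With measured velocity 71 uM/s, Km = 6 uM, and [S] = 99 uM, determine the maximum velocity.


Vmax = v * (Km + [S]) / [S]
Vmax = 71 * (6 + 99) / 99
Vmax = 75.303 uM/s

75.303 uM/s


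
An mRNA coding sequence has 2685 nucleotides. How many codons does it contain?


codons = nucleotides / 3
codons = 2685 / 3 = 895

895


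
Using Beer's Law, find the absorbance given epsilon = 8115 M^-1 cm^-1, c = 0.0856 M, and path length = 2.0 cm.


A = epsilon * c * l
A = 8115 * 0.0856 * 2.0
A = 1389.288

1389.288


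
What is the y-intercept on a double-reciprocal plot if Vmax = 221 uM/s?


y-intercept = 1/Vmax
= 1/221
= 0.0045 s/uM

0.0045 s/uM


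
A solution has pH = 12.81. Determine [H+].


[H+] = 10^(-pH)
[H+] = 10^(-12.81)
[H+] = 1.549e-13 M

1.549e-13 M


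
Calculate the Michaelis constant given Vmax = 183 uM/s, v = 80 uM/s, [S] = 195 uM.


Km = [S] * (Vmax - v) / v
Km = 195 * (183 - 80) / 80
Km = 251.0625 uM

251.0625 uM


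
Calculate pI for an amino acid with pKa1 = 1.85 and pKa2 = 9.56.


pI = (pKa1 + pKa2) / 2
pI = (1.85 + 9.56) / 2
pI = 5.705

5.705


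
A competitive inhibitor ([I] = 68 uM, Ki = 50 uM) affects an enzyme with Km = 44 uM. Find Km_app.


Km_app = Km * (1 + [I]/Ki)
Km_app = 44 * (1 + 68/50)
Km_app = 103.84 uM

103.84 uM


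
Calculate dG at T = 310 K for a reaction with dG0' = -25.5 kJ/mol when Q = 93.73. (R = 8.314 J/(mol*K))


dG = dG0' + RT * ln(Q) / 1000
dG = -25.5 + 8.314 * 310 * ln(93.73) / 1000
dG = -13.7978 kJ/mol

-13.7978 kJ/mol


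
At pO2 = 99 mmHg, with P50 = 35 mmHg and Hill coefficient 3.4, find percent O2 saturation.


Y = pO2^n / (P50^n + pO2^n)
Y = 99^3.4 / (35^3.4 + 99^3.4)
Y = 97.17%

97.17%


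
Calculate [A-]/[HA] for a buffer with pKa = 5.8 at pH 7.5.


[A-]/[HA] = 10^(pH - pKa)
= 10^(7.5 - 5.8)
= 50.1187

50.1187


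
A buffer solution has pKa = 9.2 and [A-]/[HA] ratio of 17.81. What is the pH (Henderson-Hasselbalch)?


pH = pKa + log10([A-]/[HA])
pH = 9.2 + log10(17.81)
pH = 10.4507

10.4507


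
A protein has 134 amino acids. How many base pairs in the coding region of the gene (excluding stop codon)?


Each amino acid = 1 codon = 3 bp
bp = 134 * 3 = 402 bp

402 bp


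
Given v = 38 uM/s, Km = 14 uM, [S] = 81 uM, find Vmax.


Vmax = v * (Km + [S]) / [S]
Vmax = 38 * (14 + 81) / 81
Vmax = 44.5679 uM/s

44.5679 uM/s


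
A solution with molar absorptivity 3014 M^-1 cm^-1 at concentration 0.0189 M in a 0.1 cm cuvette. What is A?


A = epsilon * c * l
A = 3014 * 0.0189 * 0.1
A = 5.6965

5.6965


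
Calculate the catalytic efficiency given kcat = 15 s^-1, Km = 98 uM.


Catalytic efficiency = kcat / Km
= 15 / 98
= 0.1531 uM^-1*s^-1

0.1531 uM^-1*s^-1


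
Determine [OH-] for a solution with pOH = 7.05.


[OH-] = 10^(-pOH)
[OH-] = 10^(-7.05)
[OH-] = 8.913e-08 M

8.913e-08 M


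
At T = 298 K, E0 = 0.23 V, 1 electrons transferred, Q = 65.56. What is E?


E = E0 - (RT/nF) * ln(Q)
E = 0.23 - (8.314 * 298 / (1 * 96485)) * ln(65.56)
E = 0.1226 V

0.1226 V


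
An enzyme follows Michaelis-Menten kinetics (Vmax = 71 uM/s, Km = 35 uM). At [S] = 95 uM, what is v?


v = Vmax * [S] / (Km + [S])
v = 71 * 95 / (35 + 95)
v = 51.8846 uM/s

51.8846 uM/s


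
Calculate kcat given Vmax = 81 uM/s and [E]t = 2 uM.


kcat = Vmax / [E]t
kcat = 81 / 2
kcat = 40.5 s^-1

40.5 s^-1


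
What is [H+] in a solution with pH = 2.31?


[H+] = 10^(-pH)
[H+] = 10^(-2.31)
[H+] = 0.0049 M

0.0049 M


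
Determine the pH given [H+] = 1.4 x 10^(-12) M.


pH = -log10([H+])
pH = -log10(1.4 x 10^(-12))
pH = 11.8539

11.8539


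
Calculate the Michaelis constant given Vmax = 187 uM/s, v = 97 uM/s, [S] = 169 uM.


Km = [S] * (Vmax - v) / v
Km = 169 * (187 - 97) / 97
Km = 156.8041 uM

156.8041 uM


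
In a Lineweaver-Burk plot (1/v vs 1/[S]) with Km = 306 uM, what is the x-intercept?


x-intercept = -1/Km
= -1/306
= -0.0033 1/uM

-0.0033 1/uM


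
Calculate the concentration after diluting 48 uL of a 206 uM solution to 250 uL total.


C2 = C1 * V1 / V2
C2 = 206 * 48 / 250
C2 = 39.552 uM

39.552 uM


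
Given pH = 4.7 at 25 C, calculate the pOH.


pOH = 14 - pH
pOH = 14 - 4.7
pOH = 9.3

9.3


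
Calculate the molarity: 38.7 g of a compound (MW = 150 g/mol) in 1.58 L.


C = (mass / MW) / volume
C = (38.7 / 150) / 1.58
C = 0.1633 M

0.1633 M


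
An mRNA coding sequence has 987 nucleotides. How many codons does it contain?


codons = nucleotides / 3
codons = 987 / 3 = 329

329


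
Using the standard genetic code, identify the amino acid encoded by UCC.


Standard genetic code lookup.
Codon UCC -> Ser

Ser


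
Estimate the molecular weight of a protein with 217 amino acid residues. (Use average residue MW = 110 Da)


MW = n_residues * 110 Da
MW = 217 * 110
MW = 23870 Da

23870 Da


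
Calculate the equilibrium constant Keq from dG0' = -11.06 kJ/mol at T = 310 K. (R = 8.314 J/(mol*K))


Keq = exp(-dG0 * 1000 / (R * T))
Keq = exp(-(-11.06) * 1000 / (8.314 * 310))
Keq = 73.0574

73.0574


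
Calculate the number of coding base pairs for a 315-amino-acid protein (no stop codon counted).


Each amino acid = 1 codon = 3 bp
bp = 315 * 3 = 945 bp

945 bp


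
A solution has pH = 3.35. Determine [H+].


[H+] = 10^(-pH)
[H+] = 10^(-3.35)
[H+] = 4.467e-04 M

4.467e-04 M


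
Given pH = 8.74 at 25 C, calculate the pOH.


pOH = 14 - pH
pOH = 14 - 8.74
pOH = 5.26

5.26


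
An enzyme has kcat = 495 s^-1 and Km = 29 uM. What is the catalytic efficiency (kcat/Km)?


Catalytic efficiency = kcat / Km
= 495 / 29
= 17.069 uM^-1*s^-1

17.069 uM^-1*s^-1


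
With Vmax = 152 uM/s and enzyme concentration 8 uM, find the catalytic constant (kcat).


kcat = Vmax / [E]t
kcat = 152 / 8
kcat = 19.0 s^-1

19.0 s^-1


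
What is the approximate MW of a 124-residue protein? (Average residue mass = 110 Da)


MW = n_residues * 110 Da
MW = 124 * 110
MW = 13640 Da

13640 Da


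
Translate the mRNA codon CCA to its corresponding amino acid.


Standard genetic code lookup.
Codon CCA -> Pro

Pro


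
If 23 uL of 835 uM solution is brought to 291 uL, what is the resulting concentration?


C2 = C1 * V1 / V2
C2 = 835 * 23 / 291
C2 = 65.9966 uM

65.9966 uM


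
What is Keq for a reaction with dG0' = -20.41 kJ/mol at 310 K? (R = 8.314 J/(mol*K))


Keq = exp(-dG0 * 1000 / (R * T))
Keq = exp(-(-20.41) * 1000 / (8.314 * 310))
Keq = 2749.0682

2749.0682


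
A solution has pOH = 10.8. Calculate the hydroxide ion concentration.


[OH-] = 10^(-pOH)
[OH-] = 10^(-10.8)
[OH-] = 1.585e-11 M

1.585e-11 M


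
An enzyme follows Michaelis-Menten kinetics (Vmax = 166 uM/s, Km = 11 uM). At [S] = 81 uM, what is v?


v = Vmax * [S] / (Km + [S])
v = 166 * 81 / (11 + 81)
v = 146.1522 uM/s

146.1522 uM/s


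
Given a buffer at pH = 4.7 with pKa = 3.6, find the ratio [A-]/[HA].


[A-]/[HA] = 10^(pH - pKa)
= 10^(4.7 - 3.6)
= 12.5893

12.5893


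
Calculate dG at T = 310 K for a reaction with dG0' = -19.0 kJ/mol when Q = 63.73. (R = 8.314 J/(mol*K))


dG = dG0' + RT * ln(Q) / 1000
dG = -19.0 + 8.314 * 310 * ln(63.73) / 1000
dG = -8.292 kJ/mol

-8.292 kJ/mol


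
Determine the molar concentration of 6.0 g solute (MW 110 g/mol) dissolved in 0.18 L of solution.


C = (mass / MW) / volume
C = (6.0 / 110) / 0.18
C = 0.303 M

0.303 M


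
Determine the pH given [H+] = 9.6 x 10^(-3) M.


pH = -log10([H+])
pH = -log10(9.6 x 10^(-3))
pH = 2.0177

2.0177


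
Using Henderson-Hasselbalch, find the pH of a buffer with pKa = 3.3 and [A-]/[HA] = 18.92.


pH = pKa + log10([A-]/[HA])
pH = 3.3 + log10(18.92)
pH = 4.5769

4.5769


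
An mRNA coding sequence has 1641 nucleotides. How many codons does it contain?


codons = nucleotides / 3
codons = 1641 / 3 = 547

547


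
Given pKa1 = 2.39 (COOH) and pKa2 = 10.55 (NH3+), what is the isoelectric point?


pI = (pKa1 + pKa2) / 2
pI = (2.39 + 10.55) / 2
pI = 6.47

6.47


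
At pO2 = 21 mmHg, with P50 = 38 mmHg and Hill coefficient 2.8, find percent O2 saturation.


Y = pO2^n / (P50^n + pO2^n)
Y = 21^2.8 / (38^2.8 + 21^2.8)
Y = 15.97%

15.97%


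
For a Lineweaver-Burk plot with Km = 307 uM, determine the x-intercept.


x-intercept = -1/Km
= -1/307
= -0.0033 1/uM

-0.0033 1/uM


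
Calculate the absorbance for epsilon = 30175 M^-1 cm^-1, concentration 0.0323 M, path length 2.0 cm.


A = epsilon * c * l
A = 30175 * 0.0323 * 2.0
A = 1949.305

1949.305


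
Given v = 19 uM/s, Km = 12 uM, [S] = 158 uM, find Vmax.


Vmax = v * (Km + [S]) / [S]
Vmax = 19 * (12 + 158) / 158
Vmax = 20.443 uM/s

20.443 uM/s


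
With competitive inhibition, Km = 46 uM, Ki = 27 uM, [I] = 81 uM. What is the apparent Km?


Km_app = Km * (1 + [I]/Ki)
Km_app = 46 * (1 + 81/27)
Km_app = 184.0 uM

184.0 uM


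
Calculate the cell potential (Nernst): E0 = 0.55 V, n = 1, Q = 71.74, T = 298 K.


E = E0 - (RT/nF) * ln(Q)
E = 0.55 - (8.314 * 298 / (1 * 96485)) * ln(71.74)
E = 0.4403 V

0.4403 V


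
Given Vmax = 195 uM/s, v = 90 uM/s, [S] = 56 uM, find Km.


Km = [S] * (Vmax - v) / v
Km = 56 * (195 - 90) / 90
Km = 65.3333 uM

65.3333 uM


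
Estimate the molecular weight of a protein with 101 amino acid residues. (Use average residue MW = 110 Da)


MW = n_residues * 110 Da
MW = 101 * 110
MW = 11110 Da

11110 Da


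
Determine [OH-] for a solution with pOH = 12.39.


[OH-] = 10^(-pOH)
[OH-] = 10^(-12.39)
[OH-] = 4.074e-13 M

4.074e-13 M


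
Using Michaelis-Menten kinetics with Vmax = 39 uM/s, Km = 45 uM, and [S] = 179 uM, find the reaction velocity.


v = Vmax * [S] / (Km + [S])
v = 39 * 179 / (45 + 179)
v = 31.1652 uM/s

31.1652 uM/s


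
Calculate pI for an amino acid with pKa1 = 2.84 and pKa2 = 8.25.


pI = (pKa1 + pKa2) / 2
pI = (2.84 + 8.25) / 2
pI = 5.545

5.545


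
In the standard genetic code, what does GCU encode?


Standard genetic code lookup.
Codon GCU -> Ala

Ala


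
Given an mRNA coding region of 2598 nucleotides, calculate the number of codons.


codons = nucleotides / 3
codons = 2598 / 3 = 866

866


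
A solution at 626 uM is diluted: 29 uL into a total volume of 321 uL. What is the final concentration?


C2 = C1 * V1 / V2
C2 = 626 * 29 / 321
C2 = 56.5545 uM

56.5545 uM


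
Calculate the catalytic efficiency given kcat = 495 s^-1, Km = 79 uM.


Catalytic efficiency = kcat / Km
= 495 / 79
= 6.2658 uM^-1*s^-1

6.2658 uM^-1*s^-1


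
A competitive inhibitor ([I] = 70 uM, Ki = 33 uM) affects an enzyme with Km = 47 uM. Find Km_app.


Km_app = Km * (1 + [I]/Ki)
Km_app = 47 * (1 + 70/33)
Km_app = 146.697 uM

146.697 uM


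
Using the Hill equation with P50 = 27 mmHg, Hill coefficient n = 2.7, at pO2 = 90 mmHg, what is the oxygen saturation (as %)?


Y = pO2^n / (P50^n + pO2^n)
Y = 90^2.7 / (27^2.7 + 90^2.7)
Y = 96.27%

96.27%


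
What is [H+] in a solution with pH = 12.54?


[H+] = 10^(-pH)
[H+] = 10^(-12.54)
[H+] = 2.884e-13 M

2.884e-13 M


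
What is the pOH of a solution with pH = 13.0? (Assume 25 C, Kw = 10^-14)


pOH = 14 - pH
pOH = 14 - 13.0
pOH = 1.0

1.0


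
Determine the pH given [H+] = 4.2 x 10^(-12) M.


pH = -log10([H+])
pH = -log10(4.2 x 10^(-12))
pH = 11.3768

11.3768


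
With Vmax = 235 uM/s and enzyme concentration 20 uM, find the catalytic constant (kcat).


kcat = Vmax / [E]t
kcat = 235 / 20
kcat = 11.75 s^-1

11.75 s^-1


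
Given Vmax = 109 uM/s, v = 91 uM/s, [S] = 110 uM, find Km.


Km = [S] * (Vmax - v) / v
Km = 110 * (109 - 91) / 91
Km = 21.7582 uM

21.7582 uM


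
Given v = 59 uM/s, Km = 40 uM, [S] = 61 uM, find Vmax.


Vmax = v * (Km + [S]) / [S]
Vmax = 59 * (40 + 61) / 61
Vmax = 97.6885 uM/s

97.6885 uM/s


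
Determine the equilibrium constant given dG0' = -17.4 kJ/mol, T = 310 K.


Keq = exp(-dG0 * 1000 / (R * T))
Keq = exp(-(-17.4) * 1000 / (8.314 * 310))
Keq = 855.0385

855.0385


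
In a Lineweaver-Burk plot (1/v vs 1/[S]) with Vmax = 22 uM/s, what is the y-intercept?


y-intercept = 1/Vmax
= 1/22
= 0.0455 s/uM

0.0455 s/uM


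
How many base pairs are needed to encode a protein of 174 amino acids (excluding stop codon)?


Each amino acid = 1 codon = 3 bp
bp = 174 * 3 = 522 bp

522 bp


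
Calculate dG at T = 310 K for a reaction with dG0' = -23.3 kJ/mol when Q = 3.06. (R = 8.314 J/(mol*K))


dG = dG0' + RT * ln(Q) / 1000
dG = -23.3 + 8.314 * 310 * ln(3.06) / 1000
dG = -20.4175 kJ/mol

-20.4175 kJ/mol


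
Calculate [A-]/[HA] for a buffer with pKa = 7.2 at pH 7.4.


[A-]/[HA] = 10^(pH - pKa)
= 10^(7.4 - 7.2)
= 1.5849

1.5849


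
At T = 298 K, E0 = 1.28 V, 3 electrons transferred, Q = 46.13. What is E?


E = E0 - (RT/nF) * ln(Q)
E = 1.28 - (8.314 * 298 / (3 * 96485)) * ln(46.13)
E = 1.2472 V

1.2472 V


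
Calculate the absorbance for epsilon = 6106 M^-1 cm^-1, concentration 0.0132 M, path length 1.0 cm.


A = epsilon * c * l
A = 6106 * 0.0132 * 1.0
A = 80.5992

80.5992


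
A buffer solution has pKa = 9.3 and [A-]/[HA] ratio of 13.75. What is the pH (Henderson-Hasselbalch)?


pH = pKa + log10([A-]/[HA])
pH = 9.3 + log10(13.75)
pH = 10.4383

10.4383


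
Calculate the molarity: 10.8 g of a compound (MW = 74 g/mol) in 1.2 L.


C = (mass / MW) / volume
C = (10.8 / 74) / 1.2
C = 0.1216 M

0.1216 M


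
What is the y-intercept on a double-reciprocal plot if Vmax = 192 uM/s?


y-intercept = 1/Vmax
= 1/192
= 0.0052 s/uM

0.0052 s/uM


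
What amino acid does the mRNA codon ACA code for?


Standard genetic code lookup.
Codon ACA -> Thr

Thr


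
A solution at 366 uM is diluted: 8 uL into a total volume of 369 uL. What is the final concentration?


C2 = C1 * V1 / V2
C2 = 366 * 8 / 369
C2 = 7.935 uM

7.935 uM


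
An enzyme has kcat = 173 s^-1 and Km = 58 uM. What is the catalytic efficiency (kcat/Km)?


Catalytic efficiency = kcat / Km
= 173 / 58
= 2.9828 uM^-1*s^-1

2.9828 uM^-1*s^-1


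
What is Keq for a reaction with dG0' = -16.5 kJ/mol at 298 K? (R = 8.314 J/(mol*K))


Keq = exp(-dG0 * 1000 / (R * T))
Keq = exp(-(-16.5) * 1000 / (8.314 * 298))
Keq = 780.3526

780.3526


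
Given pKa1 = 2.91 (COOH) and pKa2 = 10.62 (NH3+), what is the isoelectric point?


pI = (pKa1 + pKa2) / 2
pI = (2.91 + 10.62) / 2
pI = 6.765

6.765


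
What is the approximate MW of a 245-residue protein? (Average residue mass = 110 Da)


MW = n_residues * 110 Da
MW = 245 * 110
MW = 26950 Da

26950 Da


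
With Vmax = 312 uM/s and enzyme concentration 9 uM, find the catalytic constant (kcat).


kcat = Vmax / [E]t
kcat = 312 / 9
kcat = 34.6667 s^-1

34.6667 s^-1


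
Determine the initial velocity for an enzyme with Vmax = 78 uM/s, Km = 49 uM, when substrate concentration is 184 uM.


v = Vmax * [S] / (Km + [S])
v = 78 * 184 / (49 + 184)
v = 61.5966 uM/s

61.5966 uM/s


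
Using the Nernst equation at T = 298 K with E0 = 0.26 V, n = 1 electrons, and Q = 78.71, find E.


E = E0 - (RT/nF) * ln(Q)
E = 0.26 - (8.314 * 298 / (1 * 96485)) * ln(78.71)
E = 0.1479 V

0.1479 V


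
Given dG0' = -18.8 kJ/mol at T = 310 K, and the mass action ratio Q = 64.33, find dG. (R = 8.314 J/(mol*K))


dG = dG0' + RT * ln(Q) / 1000
dG = -18.8 + 8.314 * 310 * ln(64.33) / 1000
dG = -8.0679 kJ/mol

-8.0679 kJ/mol


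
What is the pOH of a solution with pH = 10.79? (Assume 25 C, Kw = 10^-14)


pOH = 14 - pH
pOH = 14 - 10.79
pOH = 3.21

3.21


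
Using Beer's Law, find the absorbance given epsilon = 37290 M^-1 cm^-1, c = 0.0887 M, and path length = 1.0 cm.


A = epsilon * c * l
A = 37290 * 0.0887 * 1.0
A = 3307.623

3307.623


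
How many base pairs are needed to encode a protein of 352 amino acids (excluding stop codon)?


Each amino acid = 1 codon = 3 bp
bp = 352 * 3 = 1056 bp

1056 bp


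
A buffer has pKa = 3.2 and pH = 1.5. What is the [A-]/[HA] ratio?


[A-]/[HA] = 10^(pH - pKa)
= 10^(1.5 - 3.2)
= 0.02

0.02


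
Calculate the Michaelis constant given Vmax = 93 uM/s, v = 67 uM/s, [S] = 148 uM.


Km = [S] * (Vmax - v) / v
Km = 148 * (93 - 67) / 67
Km = 57.4328 uM

57.4328 uM


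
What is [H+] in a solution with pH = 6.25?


[H+] = 10^(-pH)
[H+] = 10^(-6.25)
[H+] = 5.623e-07 M

5.623e-07 M


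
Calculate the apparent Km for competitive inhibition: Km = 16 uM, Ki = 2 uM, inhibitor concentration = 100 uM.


Km_app = Km * (1 + [I]/Ki)
Km_app = 16 * (1 + 100/2)
Km_app = 816.0 uM

816.0 uM


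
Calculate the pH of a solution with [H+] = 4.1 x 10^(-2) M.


pH = -log10([H+])
pH = -log10(4.1 x 10^(-2))
pH = 1.3872

1.3872


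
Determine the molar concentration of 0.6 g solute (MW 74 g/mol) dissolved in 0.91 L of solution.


C = (mass / MW) / volume
C = (0.6 / 74) / 0.91
C = 0.0089 M

0.0089 M


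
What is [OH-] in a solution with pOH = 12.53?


[OH-] = 10^(-pOH)
[OH-] = 10^(-12.53)
[OH-] = 2.951e-13 M

2.951e-13 M


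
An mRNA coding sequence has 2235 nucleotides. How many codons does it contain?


codons = nucleotides / 3
codons = 2235 / 3 = 745

745


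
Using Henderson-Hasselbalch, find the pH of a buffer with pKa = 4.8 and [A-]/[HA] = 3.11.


pH = pKa + log10([A-]/[HA])
pH = 4.8 + log10(3.11)
pH = 5.2928

5.2928


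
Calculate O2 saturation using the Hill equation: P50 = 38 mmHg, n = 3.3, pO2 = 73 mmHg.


Y = pO2^n / (P50^n + pO2^n)
Y = 73^3.3 / (38^3.3 + 73^3.3)
Y = 89.61%

89.61%


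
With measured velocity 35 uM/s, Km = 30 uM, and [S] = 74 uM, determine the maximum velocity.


Vmax = v * (Km + [S]) / [S]
Vmax = 35 * (30 + 74) / 74
Vmax = 49.1892 uM/s

49.1892 uM/s


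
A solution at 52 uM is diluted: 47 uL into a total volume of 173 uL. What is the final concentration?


C2 = C1 * V1 / V2
C2 = 52 * 47 / 173
C2 = 14.1272 uM

14.1272 uM


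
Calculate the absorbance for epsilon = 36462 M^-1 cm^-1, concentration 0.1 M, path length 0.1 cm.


A = epsilon * c * l
A = 36462 * 0.1 * 0.1
A = 364.62

364.62


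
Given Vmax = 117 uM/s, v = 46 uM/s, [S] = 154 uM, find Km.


Km = [S] * (Vmax - v) / v
Km = 154 * (117 - 46) / 46
Km = 237.6957 uM

237.6957 uM


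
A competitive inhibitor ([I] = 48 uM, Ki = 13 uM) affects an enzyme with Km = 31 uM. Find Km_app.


Km_app = Km * (1 + [I]/Ki)
Km_app = 31 * (1 + 48/13)
Km_app = 145.4615 uM

145.4615 uM


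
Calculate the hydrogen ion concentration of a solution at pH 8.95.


[H+] = 10^(-pH)
[H+] = 10^(-8.95)
[H+] = 1.122e-09 M

1.122e-09 M


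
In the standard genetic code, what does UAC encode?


Standard genetic code lookup.
Codon UAC -> Tyr

Tyr


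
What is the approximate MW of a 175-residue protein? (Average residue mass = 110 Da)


MW = n_residues * 110 Da
MW = 175 * 110
MW = 19250 Da

19250 Da


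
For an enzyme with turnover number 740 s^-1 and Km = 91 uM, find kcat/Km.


Catalytic efficiency = kcat / Km
= 740 / 91
= 8.1319 uM^-1*s^-1

8.1319 uM^-1*s^-1


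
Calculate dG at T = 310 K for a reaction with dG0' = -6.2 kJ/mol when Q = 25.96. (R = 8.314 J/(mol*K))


dG = dG0' + RT * ln(Q) / 1000
dG = -6.2 + 8.314 * 310 * ln(25.96) / 1000
dG = 2.1933 kJ/mol

2.1933 kJ/mol


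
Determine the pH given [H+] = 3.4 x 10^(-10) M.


pH = -log10([H+])
pH = -log10(3.4 x 10^(-10))
pH = 9.4685

9.4685


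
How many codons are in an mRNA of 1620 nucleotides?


codons = nucleotides / 3
codons = 1620 / 3 = 540

540


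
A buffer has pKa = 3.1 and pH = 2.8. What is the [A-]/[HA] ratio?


[A-]/[HA] = 10^(pH - pKa)
= 10^(2.8 - 3.1)
= 0.5012

0.5012


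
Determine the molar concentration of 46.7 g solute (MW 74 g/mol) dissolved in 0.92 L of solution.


C = (mass / MW) / volume
C = (46.7 / 74) / 0.92
C = 0.686 M

0.686 M


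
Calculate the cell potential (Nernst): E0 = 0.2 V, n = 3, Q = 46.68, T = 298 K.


E = E0 - (RT/nF) * ln(Q)
E = 0.2 - (8.314 * 298 / (3 * 96485)) * ln(46.68)
E = 0.1671 V

0.1671 V


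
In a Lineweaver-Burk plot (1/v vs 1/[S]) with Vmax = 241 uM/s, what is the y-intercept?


y-intercept = 1/Vmax
= 1/241
= 0.0041 s/uM

0.0041 s/uM


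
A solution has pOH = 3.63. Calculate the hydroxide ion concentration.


[OH-] = 10^(-pOH)
[OH-] = 10^(-3.63)
[OH-] = 2.344e-04 M

2.344e-04 M


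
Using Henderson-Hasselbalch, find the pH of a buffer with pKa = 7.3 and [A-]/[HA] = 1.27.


pH = pKa + log10([A-]/[HA])
pH = 7.3 + log10(1.27)
pH = 7.4038

7.4038


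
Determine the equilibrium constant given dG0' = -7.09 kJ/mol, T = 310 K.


Keq = exp(-dG0 * 1000 / (R * T))
Keq = exp(-(-7.09) * 1000 / (8.314 * 310))
Keq = 15.6567

15.6567


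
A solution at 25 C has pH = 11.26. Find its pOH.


pOH = 14 - pH
pOH = 14 - 11.26
pOH = 2.74

2.74


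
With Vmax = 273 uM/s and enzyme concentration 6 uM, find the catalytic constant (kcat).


kcat = Vmax / [E]t
kcat = 273 / 6
kcat = 45.5 s^-1

45.5 s^-1


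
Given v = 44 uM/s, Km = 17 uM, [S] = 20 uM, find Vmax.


Vmax = v * (Km + [S]) / [S]
Vmax = 44 * (17 + 20) / 20
Vmax = 81.4 uM/s

81.4 uM/s


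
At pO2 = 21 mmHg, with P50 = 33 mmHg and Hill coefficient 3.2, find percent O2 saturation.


Y = pO2^n / (P50^n + pO2^n)
Y = 21^3.2 / (33^3.2 + 21^3.2)
Y = 19.06%

19.06%


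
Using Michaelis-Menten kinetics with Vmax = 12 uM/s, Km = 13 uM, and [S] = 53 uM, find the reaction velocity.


v = Vmax * [S] / (Km + [S])
v = 12 * 53 / (13 + 53)
v = 9.6364 uM/s

9.6364 uM/s


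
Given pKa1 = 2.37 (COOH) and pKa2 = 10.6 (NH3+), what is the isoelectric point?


pI = (pKa1 + pKa2) / 2
pI = (2.37 + 10.6) / 2
pI = 6.485

6.485


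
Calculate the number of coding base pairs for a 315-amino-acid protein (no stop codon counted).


Each amino acid = 1 codon = 3 bp
bp = 315 * 3 = 945 bp

945 bp


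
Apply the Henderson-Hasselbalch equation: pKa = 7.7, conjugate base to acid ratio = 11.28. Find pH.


pH = pKa + log10([A-]/[HA])
pH = 7.7 + log10(11.28)
pH = 8.7523

8.7523


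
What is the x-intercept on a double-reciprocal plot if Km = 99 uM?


x-intercept = -1/Km
= -1/99
= -0.0101 1/uM

-0.0101 1/uM


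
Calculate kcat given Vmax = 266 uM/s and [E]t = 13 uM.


kcat = Vmax / [E]t
kcat = 266 / 13
kcat = 20.4615 s^-1

20.4615 s^-1


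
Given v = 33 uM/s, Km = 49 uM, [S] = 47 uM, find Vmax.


Vmax = v * (Km + [S]) / [S]
Vmax = 33 * (49 + 47) / 47
Vmax = 67.4043 uM/s

67.4043 uM/s


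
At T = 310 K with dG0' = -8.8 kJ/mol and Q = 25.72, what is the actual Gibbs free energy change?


dG = dG0' + RT * ln(Q) / 1000
dG = -8.8 + 8.314 * 310 * ln(25.72) / 1000
dG = -0.4307 kJ/mol

-0.4307 kJ/mol


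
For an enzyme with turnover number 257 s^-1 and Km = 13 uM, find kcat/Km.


Catalytic efficiency = kcat / Km
= 257 / 13
= 19.7692 uM^-1*s^-1

19.7692 uM^-1*s^-1


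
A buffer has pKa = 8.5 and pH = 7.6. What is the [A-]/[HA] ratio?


[A-]/[HA] = 10^(pH - pKa)
= 10^(7.6 - 8.5)
= 0.1259

0.1259


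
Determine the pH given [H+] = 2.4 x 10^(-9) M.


pH = -log10([H+])
pH = -log10(2.4 x 10^(-9))
pH = 8.6198

8.6198


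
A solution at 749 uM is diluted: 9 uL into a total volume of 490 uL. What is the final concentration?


C2 = C1 * V1 / V2
C2 = 749 * 9 / 490
C2 = 13.7571 uM

13.7571 uM


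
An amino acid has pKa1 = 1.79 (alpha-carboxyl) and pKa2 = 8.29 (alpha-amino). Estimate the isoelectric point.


pI = (pKa1 + pKa2) / 2
pI = (1.79 + 8.29) / 2
pI = 5.04

5.04


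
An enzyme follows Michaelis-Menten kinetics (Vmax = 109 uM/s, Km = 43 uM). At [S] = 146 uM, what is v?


v = Vmax * [S] / (Km + [S])
v = 109 * 146 / (43 + 146)
v = 84.2011 uM/s

84.2011 uM/s


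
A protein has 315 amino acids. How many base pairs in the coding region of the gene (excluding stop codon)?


Each amino acid = 1 codon = 3 bp
bp = 315 * 3 = 945 bp

945 bp


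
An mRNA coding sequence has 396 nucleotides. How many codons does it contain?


codons = nucleotides / 3
codons = 396 / 3 = 132

132


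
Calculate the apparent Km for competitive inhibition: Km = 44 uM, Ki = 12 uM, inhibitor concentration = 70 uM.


Km_app = Km * (1 + [I]/Ki)
Km_app = 44 * (1 + 70/12)
Km_app = 300.6667 uM

300.6667 uM


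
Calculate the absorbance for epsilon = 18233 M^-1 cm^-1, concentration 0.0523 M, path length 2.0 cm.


A = epsilon * c * l
A = 18233 * 0.0523 * 2.0
A = 1907.1718

1907.1718


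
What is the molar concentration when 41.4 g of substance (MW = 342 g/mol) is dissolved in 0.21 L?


C = (mass / MW) / volume
C = (41.4 / 342) / 0.21
C = 0.5764 M

0.5764 M


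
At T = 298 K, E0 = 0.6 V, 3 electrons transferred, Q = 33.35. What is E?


E = E0 - (RT/nF) * ln(Q)
E = 0.6 - (8.314 * 298 / (3 * 96485)) * ln(33.35)
E = 0.57 V

0.57 V


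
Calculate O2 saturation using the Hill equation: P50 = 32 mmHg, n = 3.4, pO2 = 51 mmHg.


Y = pO2^n / (P50^n + pO2^n)
Y = 51^3.4 / (32^3.4 + 51^3.4)
Y = 82.99%

82.99%


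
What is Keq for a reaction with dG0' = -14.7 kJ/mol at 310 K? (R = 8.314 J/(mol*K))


Keq = exp(-dG0 * 1000 / (R * T))
Keq = exp(-(-14.7) * 1000 / (8.314 * 310))
Keq = 299.9317

299.9317


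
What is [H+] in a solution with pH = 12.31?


[H+] = 10^(-pH)
[H+] = 10^(-12.31)
[H+] = 4.898e-13 M

4.898e-13 M


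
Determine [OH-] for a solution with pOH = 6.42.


[OH-] = 10^(-pOH)
[OH-] = 10^(-6.42)
[OH-] = 3.802e-07 M

3.802e-07 M


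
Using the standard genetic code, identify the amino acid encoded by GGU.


Standard genetic code lookup.
Codon GGU -> Gly

Gly


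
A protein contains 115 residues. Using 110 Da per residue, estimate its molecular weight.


MW = n_residues * 110 Da
MW = 115 * 110
MW = 12650 Da

12650 Da


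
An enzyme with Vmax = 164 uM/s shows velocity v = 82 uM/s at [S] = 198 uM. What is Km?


Km = [S] * (Vmax - v) / v
Km = 198 * (164 - 82) / 82
Km = 198.0 uM

198.0 uM


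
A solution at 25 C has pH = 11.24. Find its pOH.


pOH = 14 - pH
pOH = 14 - 11.24
pOH = 2.76

2.76


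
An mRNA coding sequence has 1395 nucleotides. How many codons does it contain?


codons = nucleotides / 3
codons = 1395 / 3 = 465

465


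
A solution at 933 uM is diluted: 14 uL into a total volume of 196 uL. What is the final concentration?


C2 = C1 * V1 / V2
C2 = 933 * 14 / 196
C2 = 66.6429 uM

66.6429 uM


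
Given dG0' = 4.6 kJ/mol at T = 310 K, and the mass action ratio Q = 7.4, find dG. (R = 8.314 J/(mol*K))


dG = dG0' + RT * ln(Q) / 1000
dG = 4.6 + 8.314 * 310 * ln(7.4) / 1000
dG = 9.7585 kJ/mol

9.7585 kJ/mol


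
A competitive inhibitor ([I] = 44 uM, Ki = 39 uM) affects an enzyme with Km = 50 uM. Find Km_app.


Km_app = Km * (1 + [I]/Ki)
Km_app = 50 * (1 + 44/39)
Km_app = 106.4103 uM

106.4103 uM


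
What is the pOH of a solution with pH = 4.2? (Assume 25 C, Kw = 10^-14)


pOH = 14 - pH
pOH = 14 - 4.2
pOH = 9.8

9.8


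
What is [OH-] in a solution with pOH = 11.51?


[OH-] = 10^(-pOH)
[OH-] = 10^(-11.51)
[OH-] = 3.090e-12 M

3.090e-12 M


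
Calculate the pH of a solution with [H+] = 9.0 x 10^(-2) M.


pH = -log10([H+])
pH = -log10(9.0 x 10^(-2))
pH = 1.0458

1.0458


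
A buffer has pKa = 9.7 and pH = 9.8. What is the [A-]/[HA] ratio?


[A-]/[HA] = 10^(pH - pKa)
= 10^(9.8 - 9.7)
= 1.2589

1.2589


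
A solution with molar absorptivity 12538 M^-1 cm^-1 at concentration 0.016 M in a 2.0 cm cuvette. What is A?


A = epsilon * c * l
A = 12538 * 0.016 * 2.0
A = 401.216

401.216


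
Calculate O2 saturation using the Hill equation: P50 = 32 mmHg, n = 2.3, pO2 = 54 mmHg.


Y = pO2^n / (P50^n + pO2^n)
Y = 54^2.3 / (32^2.3 + 54^2.3)
Y = 76.91%

76.91%


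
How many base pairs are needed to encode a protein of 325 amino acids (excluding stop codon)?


Each amino acid = 1 codon = 3 bp
bp = 325 * 3 = 975 bp

975 bp


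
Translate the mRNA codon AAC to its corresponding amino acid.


Standard genetic code lookup.
Codon AAC -> Asn

Asn


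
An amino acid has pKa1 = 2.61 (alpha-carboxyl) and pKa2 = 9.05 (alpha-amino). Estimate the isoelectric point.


pI = (pKa1 + pKa2) / 2
pI = (2.61 + 9.05) / 2
pI = 5.83

5.83


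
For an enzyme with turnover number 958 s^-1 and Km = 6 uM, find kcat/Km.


Catalytic efficiency = kcat / Km
= 958 / 6
= 159.6667 uM^-1*s^-1

159.6667 uM^-1*s^-1


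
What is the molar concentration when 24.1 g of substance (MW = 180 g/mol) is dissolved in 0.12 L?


C = (mass / MW) / volume
C = (24.1 / 180) / 0.12
C = 1.1157 M

1.1157 M


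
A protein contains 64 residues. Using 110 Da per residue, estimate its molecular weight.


MW = n_residues * 110 Da
MW = 64 * 110
MW = 7040 Da

7040 Da


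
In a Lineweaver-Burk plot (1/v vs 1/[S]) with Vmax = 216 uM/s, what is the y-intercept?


y-intercept = 1/Vmax
= 1/216
= 0.0046 s/uM

0.0046 s/uM


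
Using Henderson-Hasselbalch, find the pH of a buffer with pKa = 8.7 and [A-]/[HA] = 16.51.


pH = pKa + log10([A-]/[HA])
pH = 8.7 + log10(16.51)
pH = 9.9177

9.9177


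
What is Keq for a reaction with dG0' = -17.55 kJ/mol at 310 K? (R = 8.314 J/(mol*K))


Keq = exp(-dG0 * 1000 / (R * T))
Keq = exp(-(-17.55) * 1000 / (8.314 * 310))
Keq = 906.278

906.278


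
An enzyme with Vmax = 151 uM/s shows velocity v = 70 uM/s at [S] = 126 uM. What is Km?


Km = [S] * (Vmax - v) / v
Km = 126 * (151 - 70) / 70
Km = 145.8 uM

145.8 uM


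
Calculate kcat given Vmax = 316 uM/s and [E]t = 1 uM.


kcat = Vmax / [E]t
kcat = 316 / 1
kcat = 316.0 s^-1

316.0 s^-1


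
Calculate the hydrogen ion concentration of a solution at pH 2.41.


[H+] = 10^(-pH)
[H+] = 10^(-2.41)
[H+] = 0.0039 M

0.0039 M


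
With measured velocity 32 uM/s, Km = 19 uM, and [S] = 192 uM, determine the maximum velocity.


Vmax = v * (Km + [S]) / [S]
Vmax = 32 * (19 + 192) / 192
Vmax = 35.1667 uM/s

35.1667 uM/s


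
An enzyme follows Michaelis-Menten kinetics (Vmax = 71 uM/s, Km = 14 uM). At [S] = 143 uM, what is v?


v = Vmax * [S] / (Km + [S])
v = 71 * 143 / (14 + 143)
v = 64.6688 uM/s

64.6688 uM/s


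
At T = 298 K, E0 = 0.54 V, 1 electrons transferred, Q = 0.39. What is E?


E = E0 - (RT/nF) * ln(Q)
E = 0.54 - (8.314 * 298 / (1 * 96485)) * ln(0.39)
E = 0.5642 V

0.5642 V


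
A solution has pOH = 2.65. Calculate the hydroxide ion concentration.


[OH-] = 10^(-pOH)
[OH-] = 10^(-2.65)
[OH-] = 0.0022 M

0.0022 M


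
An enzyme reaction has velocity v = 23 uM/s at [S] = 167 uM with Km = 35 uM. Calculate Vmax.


Vmax = v * (Km + [S]) / [S]
Vmax = 23 * (35 + 167) / 167
Vmax = 27.8204 uM/s

27.8204 uM/s


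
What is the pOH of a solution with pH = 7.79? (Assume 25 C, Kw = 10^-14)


pOH = 14 - pH
pOH = 14 - 7.79
pOH = 6.21

6.21


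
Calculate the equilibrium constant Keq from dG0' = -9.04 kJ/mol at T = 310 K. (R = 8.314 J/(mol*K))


Keq = exp(-dG0 * 1000 / (R * T))
Keq = exp(-(-9.04) * 1000 / (8.314 * 310))
Keq = 33.3645

33.3645


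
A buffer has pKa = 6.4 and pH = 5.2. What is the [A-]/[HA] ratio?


[A-]/[HA] = 10^(pH - pKa)
= 10^(5.2 - 6.4)
= 0.0631

0.0631


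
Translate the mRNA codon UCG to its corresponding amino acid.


Standard genetic code lookup.
Codon UCG -> Ser

Ser


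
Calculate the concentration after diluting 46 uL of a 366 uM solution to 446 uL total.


C2 = C1 * V1 / V2
C2 = 366 * 46 / 446
C2 = 37.7489 uM

37.7489 uM


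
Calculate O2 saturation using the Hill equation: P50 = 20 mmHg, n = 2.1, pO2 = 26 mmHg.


Y = pO2^n / (P50^n + pO2^n)
Y = 26^2.1 / (20^2.1 + 26^2.1)
Y = 63.44%

63.44%


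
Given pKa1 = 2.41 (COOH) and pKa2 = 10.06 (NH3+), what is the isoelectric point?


pI = (pKa1 + pKa2) / 2
pI = (2.41 + 10.06) / 2
pI = 6.235

6.235


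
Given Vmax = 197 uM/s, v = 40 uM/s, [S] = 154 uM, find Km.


Km = [S] * (Vmax - v) / v
Km = 154 * (197 - 40) / 40
Km = 604.45 uM

604.45 uM


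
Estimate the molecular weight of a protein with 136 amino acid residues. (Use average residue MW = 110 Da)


MW = n_residues * 110 Da
MW = 136 * 110
MW = 14960 Da

14960 Da


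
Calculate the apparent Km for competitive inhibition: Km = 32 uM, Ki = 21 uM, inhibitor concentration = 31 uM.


Km_app = Km * (1 + [I]/Ki)
Km_app = 32 * (1 + 31/21)
Km_app = 79.2381 uM

79.2381 uM


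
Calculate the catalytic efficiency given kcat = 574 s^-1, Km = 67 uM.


Catalytic efficiency = kcat / Km
= 574 / 67
= 8.5672 uM^-1*s^-1

8.5672 uM^-1*s^-1


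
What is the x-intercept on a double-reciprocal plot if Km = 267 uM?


x-intercept = -1/Km
= -1/267
= -0.0037 1/uM

-0.0037 1/uM


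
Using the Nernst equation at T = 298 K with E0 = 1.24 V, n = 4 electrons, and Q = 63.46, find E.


E = E0 - (RT/nF) * ln(Q)
E = 1.24 - (8.314 * 298 / (4 * 96485)) * ln(63.46)
E = 1.2134 V

1.2134 V


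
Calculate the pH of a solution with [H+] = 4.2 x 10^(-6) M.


pH = -log10([H+])
pH = -log10(4.2 x 10^(-6))
pH = 5.3768

5.3768


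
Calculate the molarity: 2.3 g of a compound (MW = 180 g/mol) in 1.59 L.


C = (mass / MW) / volume
C = (2.3 / 180) / 1.59
C = 0.008 M

0.008 M


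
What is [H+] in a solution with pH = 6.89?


[H+] = 10^(-pH)
[H+] = 10^(-6.89)
[H+] = 1.288e-07 M

1.288e-07 M


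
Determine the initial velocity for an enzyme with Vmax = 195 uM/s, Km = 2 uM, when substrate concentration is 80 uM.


v = Vmax * [S] / (Km + [S])
v = 195 * 80 / (2 + 80)
v = 190.2439 uM/s

190.2439 uM/s


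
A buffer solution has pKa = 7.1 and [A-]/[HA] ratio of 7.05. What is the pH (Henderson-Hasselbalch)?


pH = pKa + log10([A-]/[HA])
pH = 7.1 + log10(7.05)
pH = 7.9482

7.9482


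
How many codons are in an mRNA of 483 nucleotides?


codons = nucleotides / 3
codons = 483 / 3 = 161

161


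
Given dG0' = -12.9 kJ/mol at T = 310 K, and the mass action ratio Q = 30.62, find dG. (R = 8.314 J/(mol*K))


dG = dG0' + RT * ln(Q) / 1000
dG = -12.9 + 8.314 * 310 * ln(30.62) / 1000
dG = -4.0812 kJ/mol

-4.0812 kJ/mol


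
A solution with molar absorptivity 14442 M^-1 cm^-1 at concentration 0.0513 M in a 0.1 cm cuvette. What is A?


A = epsilon * c * l
A = 14442 * 0.0513 * 0.1
A = 74.0875

74.0875


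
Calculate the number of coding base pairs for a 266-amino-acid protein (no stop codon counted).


Each amino acid = 1 codon = 3 bp
bp = 266 * 3 = 798 bp

798 bp


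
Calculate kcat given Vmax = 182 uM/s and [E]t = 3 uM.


kcat = Vmax / [E]t
kcat = 182 / 3
kcat = 60.6667 s^-1

60.6667 s^-1


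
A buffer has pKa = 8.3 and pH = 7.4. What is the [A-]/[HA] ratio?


[A-]/[HA] = 10^(pH - pKa)
= 10^(7.4 - 8.3)
= 0.1259

0.1259


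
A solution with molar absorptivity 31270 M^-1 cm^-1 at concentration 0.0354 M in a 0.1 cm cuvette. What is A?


A = epsilon * c * l
A = 31270 * 0.0354 * 0.1
A = 110.6958

110.6958


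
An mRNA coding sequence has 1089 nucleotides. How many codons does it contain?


codons = nucleotides / 3
codons = 1089 / 3 = 363

363


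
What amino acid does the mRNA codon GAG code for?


Standard genetic code lookup.
Codon GAG -> Glu

Glu


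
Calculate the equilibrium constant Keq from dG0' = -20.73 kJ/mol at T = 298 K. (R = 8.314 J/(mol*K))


Keq = exp(-dG0 * 1000 / (R * T))
Keq = exp(-(-20.73) * 1000 / (8.314 * 298))
Keq = 4302.9779

4302.9779


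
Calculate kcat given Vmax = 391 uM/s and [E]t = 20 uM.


kcat = Vmax / [E]t
kcat = 391 / 20
kcat = 19.55 s^-1

19.55 s^-1


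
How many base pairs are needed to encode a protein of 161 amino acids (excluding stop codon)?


Each amino acid = 1 codon = 3 bp
bp = 161 * 3 = 483 bp

483 bp


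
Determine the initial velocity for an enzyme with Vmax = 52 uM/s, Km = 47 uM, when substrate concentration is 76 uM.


v = Vmax * [S] / (Km + [S])
v = 52 * 76 / (47 + 76)
v = 32.1301 uM/s

32.1301 uM/s


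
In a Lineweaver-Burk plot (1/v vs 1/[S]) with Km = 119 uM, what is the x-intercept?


x-intercept = -1/Km
= -1/119
= -0.0084 1/uM

-0.0084 1/uM


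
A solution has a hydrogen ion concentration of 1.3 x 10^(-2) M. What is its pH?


pH = -log10([H+])
pH = -log10(1.3 x 10^(-2))
pH = 1.8861

1.8861


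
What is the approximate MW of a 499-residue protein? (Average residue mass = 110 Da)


MW = n_residues * 110 Da
MW = 499 * 110
MW = 54890 Da

54890 Da


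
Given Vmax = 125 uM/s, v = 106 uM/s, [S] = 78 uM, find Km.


Km = [S] * (Vmax - v) / v
Km = 78 * (125 - 106) / 106
Km = 13.9811 uM

13.9811 uM


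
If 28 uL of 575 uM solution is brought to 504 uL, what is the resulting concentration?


C2 = C1 * V1 / V2
C2 = 575 * 28 / 504
C2 = 31.9444 uM

31.9444 uM


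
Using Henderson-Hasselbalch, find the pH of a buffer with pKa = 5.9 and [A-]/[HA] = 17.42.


pH = pKa + log10([A-]/[HA])
pH = 5.9 + log10(17.42)
pH = 7.141

7.141


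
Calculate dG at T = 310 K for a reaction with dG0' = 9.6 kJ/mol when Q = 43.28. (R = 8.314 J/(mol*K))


dG = dG0' + RT * ln(Q) / 1000
dG = 9.6 + 8.314 * 310 * ln(43.28) / 1000
dG = 19.3106 kJ/mol

19.3106 kJ/mol


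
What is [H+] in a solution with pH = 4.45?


[H+] = 10^(-pH)
[H+] = 10^(-4.45)
[H+] = 3.548e-05 M

3.548e-05 M


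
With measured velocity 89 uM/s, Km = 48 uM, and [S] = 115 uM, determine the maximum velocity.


Vmax = v * (Km + [S]) / [S]
Vmax = 89 * (48 + 115) / 115
Vmax = 126.1478 uM/s

126.1478 uM/s


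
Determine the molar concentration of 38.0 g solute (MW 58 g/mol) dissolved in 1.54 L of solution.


C = (mass / MW) / volume
C = (38.0 / 58) / 1.54
C = 0.4254 M

0.4254 M


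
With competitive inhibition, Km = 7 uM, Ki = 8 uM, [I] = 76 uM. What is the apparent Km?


Km_app = Km * (1 + [I]/Ki)
Km_app = 7 * (1 + 76/8)
Km_app = 73.5 uM

73.5 uM


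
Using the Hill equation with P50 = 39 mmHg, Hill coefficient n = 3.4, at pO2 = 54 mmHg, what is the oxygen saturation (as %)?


Y = pO2^n / (P50^n + pO2^n)
Y = 54^3.4 / (39^3.4 + 54^3.4)
Y = 75.15%

75.15%


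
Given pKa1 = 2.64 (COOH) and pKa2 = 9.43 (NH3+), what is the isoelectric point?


pI = (pKa1 + pKa2) / 2
pI = (2.64 + 9.43) / 2
pI = 6.035

6.035


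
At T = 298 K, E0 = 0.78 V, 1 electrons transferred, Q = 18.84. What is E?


E = E0 - (RT/nF) * ln(Q)
E = 0.78 - (8.314 * 298 / (1 * 96485)) * ln(18.84)
E = 0.7046 V

0.7046 V


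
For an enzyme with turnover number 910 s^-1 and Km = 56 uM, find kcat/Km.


Catalytic efficiency = kcat / Km
= 910 / 56
= 16.25 uM^-1*s^-1

16.25 uM^-1*s^-1


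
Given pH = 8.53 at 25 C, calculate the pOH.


pOH = 14 - pH
pOH = 14 - 8.53
pOH = 5.47

5.47


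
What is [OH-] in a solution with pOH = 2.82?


[OH-] = 10^(-pOH)
[OH-] = 10^(-2.82)
[OH-] = 0.0015 M

0.0015 M


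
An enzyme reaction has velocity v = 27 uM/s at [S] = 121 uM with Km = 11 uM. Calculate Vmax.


Vmax = v * (Km + [S]) / [S]
Vmax = 27 * (11 + 121) / 121
Vmax = 29.4545 uM/s

29.4545 uM/s


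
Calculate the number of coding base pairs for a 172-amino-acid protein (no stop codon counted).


Each amino acid = 1 codon = 3 bp
bp = 172 * 3 = 516 bp

516 bp


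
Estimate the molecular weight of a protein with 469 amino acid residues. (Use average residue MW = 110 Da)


MW = n_residues * 110 Da
MW = 469 * 110
MW = 51590 Da

51590 Da


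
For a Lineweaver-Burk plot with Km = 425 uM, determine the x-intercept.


x-intercept = -1/Km
= -1/425
= -0.0024 1/uM

-0.0024 1/uM


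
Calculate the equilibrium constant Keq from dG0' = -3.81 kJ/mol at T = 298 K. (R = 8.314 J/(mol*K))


Keq = exp(-dG0 * 1000 / (R * T))
Keq = exp(-(-3.81) * 1000 / (8.314 * 298))
Keq = 4.6543

4.6543


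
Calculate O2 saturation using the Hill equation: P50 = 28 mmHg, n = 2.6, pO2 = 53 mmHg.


Y = pO2^n / (P50^n + pO2^n)
Y = 53^2.6 / (28^2.6 + 53^2.6)
Y = 84.01%

84.01%
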